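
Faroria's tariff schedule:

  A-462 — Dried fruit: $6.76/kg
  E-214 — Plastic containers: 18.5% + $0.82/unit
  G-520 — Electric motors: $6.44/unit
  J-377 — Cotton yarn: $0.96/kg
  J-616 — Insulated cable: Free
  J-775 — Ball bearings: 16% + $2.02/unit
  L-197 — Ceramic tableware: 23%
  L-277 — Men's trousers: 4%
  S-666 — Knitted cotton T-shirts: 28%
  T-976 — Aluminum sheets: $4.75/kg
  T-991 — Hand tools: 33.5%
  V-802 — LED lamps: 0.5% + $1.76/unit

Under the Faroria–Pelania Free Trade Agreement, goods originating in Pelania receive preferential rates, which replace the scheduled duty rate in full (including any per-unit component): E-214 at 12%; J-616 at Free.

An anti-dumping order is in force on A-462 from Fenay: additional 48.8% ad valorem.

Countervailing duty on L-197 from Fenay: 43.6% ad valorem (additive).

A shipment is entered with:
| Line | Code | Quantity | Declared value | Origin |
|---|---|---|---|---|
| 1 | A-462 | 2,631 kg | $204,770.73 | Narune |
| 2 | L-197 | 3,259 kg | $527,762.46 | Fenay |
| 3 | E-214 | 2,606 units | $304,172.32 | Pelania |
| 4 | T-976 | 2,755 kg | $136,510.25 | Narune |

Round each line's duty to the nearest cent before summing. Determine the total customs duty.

$418,862.29

Line 1 (A-462, Narune, 2,631 kg, $204,770.73):
Base rate for A-462 is $6.76/kg.
The additional-duty order on A-462 targets Fenay, not Narune; it does not apply.
Duty = 2,631 × $6.76 = $17,785.56.
Line 2 (L-197, Fenay, 3,259 kg, $527,762.46):
Base rate for L-197 is 23%.
Additional duty on L-197 from Fenay: +43.6%. Applied ad valorem rate: 23% + 43.6% = 66.6%.
Duty = $527,762.46 × 66.6% = $351,489.80.
Line 3 (E-214, Pelania, 2,606 units, $304,172.32):
Base rate for E-214 is 18.5% + $0.82/unit.
Origin Pelania qualifies under the Faroria–Pelania agreement and E-214 is covered: preferential rate 12% applies instead.
Duty = $304,172.32 × 12% = $36,500.68.
Line 4 (T-976, Narune, 2,755 kg, $136,510.25):
Base rate for T-976 is $4.75/kg.
Duty = 2,755 × $4.75 = $13,086.25.
Total = $17,785.56 + $351,489.80 + $36,500.68 + $13,086.25 = $418,862.29.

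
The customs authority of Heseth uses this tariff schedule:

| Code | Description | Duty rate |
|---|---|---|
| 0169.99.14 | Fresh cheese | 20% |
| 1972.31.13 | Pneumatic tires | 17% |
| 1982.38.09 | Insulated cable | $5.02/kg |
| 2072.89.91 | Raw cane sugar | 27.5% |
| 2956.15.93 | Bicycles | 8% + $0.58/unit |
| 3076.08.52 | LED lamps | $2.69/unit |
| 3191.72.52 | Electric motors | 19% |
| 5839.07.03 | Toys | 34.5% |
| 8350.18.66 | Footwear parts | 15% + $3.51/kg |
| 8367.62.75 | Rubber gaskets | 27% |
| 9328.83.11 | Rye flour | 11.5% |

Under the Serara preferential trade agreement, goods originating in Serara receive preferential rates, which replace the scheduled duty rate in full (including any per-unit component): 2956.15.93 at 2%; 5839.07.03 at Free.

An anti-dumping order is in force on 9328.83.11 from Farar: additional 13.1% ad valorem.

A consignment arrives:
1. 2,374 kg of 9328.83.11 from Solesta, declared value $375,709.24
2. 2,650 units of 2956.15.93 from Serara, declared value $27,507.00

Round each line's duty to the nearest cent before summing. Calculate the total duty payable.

$43,756.70

Line 1 (9328.83.11, Solesta, 2,374 kg, $375,709.24):
Base rate for 9328.83.11 is 11.5%.
The additional-duty order on 9328.83.11 targets Farar, not Solesta; it does not apply.
Duty = $375,709.24 × 11.5% = $43,206.56.
Line 2 (2956.15.93, Serara, 2,650 units, $27,507.00):
Base rate for 2956.15.93 is 8% + $0.58/unit.
Origin Serara qualifies under the Heseth–Serara agreement and 2956.15.93 is covered: preferential rate 2% applies instead.
Duty = $27,507.00 × 2% = $550.14.
Total = $43,206.56 + $550.14 = $43,756.70.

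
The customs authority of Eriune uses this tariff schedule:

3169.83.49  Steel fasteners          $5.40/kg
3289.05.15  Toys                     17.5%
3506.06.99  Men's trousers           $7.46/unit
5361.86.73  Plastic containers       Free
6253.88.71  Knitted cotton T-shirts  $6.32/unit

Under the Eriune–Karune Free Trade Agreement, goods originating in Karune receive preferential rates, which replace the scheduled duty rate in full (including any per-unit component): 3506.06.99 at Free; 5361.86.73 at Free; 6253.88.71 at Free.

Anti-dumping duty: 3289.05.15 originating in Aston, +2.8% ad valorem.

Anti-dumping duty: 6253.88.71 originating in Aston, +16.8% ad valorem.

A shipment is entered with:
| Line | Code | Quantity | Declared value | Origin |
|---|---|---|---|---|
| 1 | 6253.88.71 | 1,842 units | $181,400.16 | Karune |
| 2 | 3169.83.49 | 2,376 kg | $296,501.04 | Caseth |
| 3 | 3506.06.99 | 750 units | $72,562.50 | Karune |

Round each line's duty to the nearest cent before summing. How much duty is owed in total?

Line 1 (6253.88.71, Karune, 1,842 units, $181,400.16):
Base rate for 6253.88.71 is $6.32/unit.
Origin Karune qualifies under the Eriune–Karune agreement and 6253.88.71 is covered: preferential rate Free applies instead.
The additional-duty order on 6253.88.71 targets Aston, not Karune; it does not apply.
Duty = $181,400.16 × 0% = $0.00.
Line 2 (3169.83.49, Caseth, 2,376 kg, $296,501.04):
Base rate for 3169.83.49 is $5.40/kg.
Duty = 2,376 × $5.40 = $12,830.40.
Line 3 (3506.06.99, Karune, 750 units, $72,562.50):
Base rate for 3506.06.99 is $7.46/unit.
Origin Karune qualifies under the Eriune–Karune agreement and 3506.06.99 is covered: preferential rate Free applies instead.
Duty = $72,562.50 × 0% = $0.00.
Total = $0.00 + $12,830.40 + $0.00 = $12,830.40.

$12,830.40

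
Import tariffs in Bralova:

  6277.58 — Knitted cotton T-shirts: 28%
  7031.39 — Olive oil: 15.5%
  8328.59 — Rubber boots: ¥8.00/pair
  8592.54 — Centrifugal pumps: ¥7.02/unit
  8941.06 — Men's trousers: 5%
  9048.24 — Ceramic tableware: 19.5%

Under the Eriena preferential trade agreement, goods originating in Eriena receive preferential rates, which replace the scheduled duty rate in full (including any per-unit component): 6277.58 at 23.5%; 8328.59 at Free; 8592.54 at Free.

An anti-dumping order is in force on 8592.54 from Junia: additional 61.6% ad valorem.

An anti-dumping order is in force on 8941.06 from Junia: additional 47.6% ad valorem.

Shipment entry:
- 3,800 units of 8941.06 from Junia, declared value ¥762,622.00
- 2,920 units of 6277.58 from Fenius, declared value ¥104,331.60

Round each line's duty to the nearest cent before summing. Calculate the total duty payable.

Line 1 (8941.06, Junia, 3,800 units, ¥762,622.00):
Base rate for 8941.06 is 5%.
Additional duty on 8941.06 from Junia: +47.6%. Applied ad valorem rate: 5% + 47.6% = 52.6%.
Duty = ¥762,622.00 × 52.6% = ¥401,139.17.
Line 2 (6277.58, Fenius, 2,920 units, ¥104,331.60):
Base rate for 6277.58 is 28%.
6277.58 has an FTA preferential rate, but origin Fenius is not Eriena; base rate stands.
Duty = ¥104,331.60 × 28% = ¥29,212.85.
Total = ¥401,139.17 + ¥29,212.85 = ¥430,352.02.

¥430,352.02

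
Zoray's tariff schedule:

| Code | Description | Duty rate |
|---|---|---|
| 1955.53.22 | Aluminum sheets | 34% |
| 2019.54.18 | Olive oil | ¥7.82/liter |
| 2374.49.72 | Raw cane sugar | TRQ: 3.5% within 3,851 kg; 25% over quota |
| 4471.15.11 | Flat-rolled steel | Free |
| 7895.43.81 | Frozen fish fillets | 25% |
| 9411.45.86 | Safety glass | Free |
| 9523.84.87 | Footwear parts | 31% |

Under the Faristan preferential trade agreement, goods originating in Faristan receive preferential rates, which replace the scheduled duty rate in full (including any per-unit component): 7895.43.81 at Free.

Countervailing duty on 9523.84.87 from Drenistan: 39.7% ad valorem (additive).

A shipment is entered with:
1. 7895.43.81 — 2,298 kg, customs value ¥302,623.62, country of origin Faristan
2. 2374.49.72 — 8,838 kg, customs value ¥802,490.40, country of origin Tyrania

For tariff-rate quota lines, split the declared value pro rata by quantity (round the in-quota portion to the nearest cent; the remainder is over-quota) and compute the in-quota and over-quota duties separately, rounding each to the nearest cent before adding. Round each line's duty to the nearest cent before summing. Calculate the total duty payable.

Line 1 (7895.43.81, Faristan, 2,298 kg, ¥302,623.62):
Base rate for 7895.43.81 is 25%.
Origin Faristan qualifies under the Zoray–Faristan agreement and 7895.43.81 is covered: preferential rate Free applies instead.
Duty = ¥302,623.62 × 0% = ¥0.00.
Line 2 (2374.49.72, Tyrania, 8,838 kg, ¥802,490.40):
Code 2374.49.72 is under a tariff-rate quota (threshold 3,851 kg). In-quota: 3,851 kg at 3.5%; over-quota: 4,987 kg at 25%.
Pro-rata value split: in-quota = ¥802,490.40 × 3,851/8,838 = ¥349,670.80; over-quota = ¥802,490.40 − ¥349,670.80 = ¥452,819.60.
In-quota duty = ¥349,670.80 × 3.5% = ¥12,238.48. Over-quota duty = ¥452,819.60 × 25% = ¥113,204.90.
Line duty = ¥12,238.48 + ¥113,204.90 = ¥125,443.38.
Total = ¥0.00 + ¥125,443.38 = ¥125,443.38.

¥125,443.38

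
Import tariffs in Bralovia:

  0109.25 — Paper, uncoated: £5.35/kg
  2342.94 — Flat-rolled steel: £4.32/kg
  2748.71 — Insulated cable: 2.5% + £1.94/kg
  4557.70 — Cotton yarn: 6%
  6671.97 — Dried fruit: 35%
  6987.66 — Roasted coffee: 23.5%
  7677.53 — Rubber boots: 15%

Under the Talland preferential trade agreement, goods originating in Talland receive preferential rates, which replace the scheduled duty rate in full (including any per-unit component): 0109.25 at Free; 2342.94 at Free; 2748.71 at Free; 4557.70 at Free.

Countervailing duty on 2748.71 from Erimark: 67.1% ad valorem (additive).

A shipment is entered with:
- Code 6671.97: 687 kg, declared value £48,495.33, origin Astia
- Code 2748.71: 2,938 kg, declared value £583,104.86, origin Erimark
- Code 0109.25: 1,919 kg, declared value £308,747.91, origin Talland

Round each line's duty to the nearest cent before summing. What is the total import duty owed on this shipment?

Line 1 (6671.97, Astia, 687 kg, £48,495.33):
Base rate for 6671.97 is 35%.
Duty = £48,495.33 × 35% = £16,973.37.
Line 2 (2748.71, Erimark, 2,938 kg, £583,104.86):
Base rate for 2748.71 is 2.5% + £1.94/kg.
2748.71 has an FTA preferential rate, but origin Erimark is not Talland; base rate stands.
Additional duty on 2748.71 from Erimark: +67.1%. Applied ad valorem rate: 2.5% + 67.1% = 69.6%.
Duty = £583,104.86 × 69.6% + 2,938 × £1.94 = £411,540.70.
Line 3 (0109.25, Talland, 1,919 kg, £308,747.91):
Base rate for 0109.25 is £5.35/kg.
Origin Talland qualifies under the Bralovia–Talland agreement and 0109.25 is covered: preferential rate Free applies instead.
Duty = £308,747.91 × 0% = £0.00.
Total = £16,973.37 + £411,540.70 + £0.00 = £428,514.07.

£428,514.07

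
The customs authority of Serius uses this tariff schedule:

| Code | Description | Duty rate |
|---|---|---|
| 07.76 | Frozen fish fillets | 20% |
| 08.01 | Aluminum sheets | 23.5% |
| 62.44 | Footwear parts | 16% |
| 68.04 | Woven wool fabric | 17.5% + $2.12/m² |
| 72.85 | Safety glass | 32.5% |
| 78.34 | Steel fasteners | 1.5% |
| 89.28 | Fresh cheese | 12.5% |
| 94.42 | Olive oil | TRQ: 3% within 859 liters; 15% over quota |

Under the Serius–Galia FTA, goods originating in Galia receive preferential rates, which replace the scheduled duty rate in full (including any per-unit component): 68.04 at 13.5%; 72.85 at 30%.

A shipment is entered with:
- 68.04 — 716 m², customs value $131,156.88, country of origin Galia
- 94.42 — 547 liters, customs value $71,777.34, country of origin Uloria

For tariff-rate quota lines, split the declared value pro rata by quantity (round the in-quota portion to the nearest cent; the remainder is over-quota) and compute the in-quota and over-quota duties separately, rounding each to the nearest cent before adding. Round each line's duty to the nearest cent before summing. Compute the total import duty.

$19,859.50

Line 1 (68.04, Galia, 716 m², $131,156.88):
Base rate for 68.04 is 17.5% + $2.12/m².
Origin Galia qualifies under the Serius–Galia agreement and 68.04 is covered: preferential rate 13.5% applies instead.
Duty = $131,156.88 × 13.5% = $17,706.18.
Line 2 (94.42, Uloria, 547 liters, $71,777.34):
Code 94.42 is under a tariff-rate quota (threshold 859 liters). Quantity 547 liters is within the quota, so the in-quota rate 3% applies to the full value.
Duty = $71,777.34 × 3% = $2,153.32.
Total = $17,706.18 + $2,153.32 = $19,859.50.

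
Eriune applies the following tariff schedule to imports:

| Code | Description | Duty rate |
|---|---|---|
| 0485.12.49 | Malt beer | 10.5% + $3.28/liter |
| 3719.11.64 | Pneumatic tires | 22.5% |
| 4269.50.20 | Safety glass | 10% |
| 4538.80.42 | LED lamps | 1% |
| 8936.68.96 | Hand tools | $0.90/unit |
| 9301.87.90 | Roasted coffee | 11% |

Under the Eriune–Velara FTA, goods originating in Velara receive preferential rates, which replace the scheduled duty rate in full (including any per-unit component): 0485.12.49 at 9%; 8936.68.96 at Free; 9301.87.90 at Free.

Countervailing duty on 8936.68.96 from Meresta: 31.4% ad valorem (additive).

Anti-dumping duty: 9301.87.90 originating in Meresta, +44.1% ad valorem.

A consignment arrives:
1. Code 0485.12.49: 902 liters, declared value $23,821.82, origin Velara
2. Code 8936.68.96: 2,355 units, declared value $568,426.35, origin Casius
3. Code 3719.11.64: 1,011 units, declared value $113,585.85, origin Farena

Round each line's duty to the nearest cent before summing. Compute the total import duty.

Line 1 (0485.12.49, Velara, 902 liters, $23,821.82):
Base rate for 0485.12.49 is 10.5% + $3.28/liter.
Origin Velara qualifies under the Eriune–Velara agreement and 0485.12.49 is covered: preferential rate 9% applies instead.
Duty = $23,821.82 × 9% = $2,143.96.
Line 2 (8936.68.96, Casius, 2,355 units, $568,426.35):
Base rate for 8936.68.96 is $0.90/unit.
8936.68.96 has an FTA preferential rate, but origin Casius is not Velara; base rate stands.
The additional-duty order on 8936.68.96 targets Meresta, not Casius; it does not apply.
Duty = 2,355 × $0.90 = $2,119.50.
Line 3 (3719.11.64, Farena, 1,011 units, $113,585.85):
Base rate for 3719.11.64 is 22.5%.
Duty = $113,585.85 × 22.5% = $25,556.82.
Total = $2,143.96 + $2,119.50 + $25,556.82 = $29,820.28.

$29,820.28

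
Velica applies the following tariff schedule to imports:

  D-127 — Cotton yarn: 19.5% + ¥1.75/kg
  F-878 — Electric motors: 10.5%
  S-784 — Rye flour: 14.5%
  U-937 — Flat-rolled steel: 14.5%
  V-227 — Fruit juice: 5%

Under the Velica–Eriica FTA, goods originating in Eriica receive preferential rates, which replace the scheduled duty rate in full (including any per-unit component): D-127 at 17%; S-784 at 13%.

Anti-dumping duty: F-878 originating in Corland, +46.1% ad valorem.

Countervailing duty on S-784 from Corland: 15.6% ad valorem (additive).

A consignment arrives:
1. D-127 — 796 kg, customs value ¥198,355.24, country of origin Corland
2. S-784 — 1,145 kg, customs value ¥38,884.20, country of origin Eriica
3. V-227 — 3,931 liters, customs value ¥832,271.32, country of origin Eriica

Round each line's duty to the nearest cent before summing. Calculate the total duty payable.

Line 1 (D-127, Corland, 796 kg, ¥198,355.24):
Base rate for D-127 is 19.5% + ¥1.75/kg.
D-127 has an FTA preferential rate, but origin Corland is not Eriica; base rate stands.
Duty = ¥198,355.24 × 19.5% + 796 × ¥1.75 = ¥40,072.27.
Line 2 (S-784, Eriica, 1,145 kg, ¥38,884.20):
Base rate for S-784 is 14.5%.
Origin Eriica qualifies under the Velica–Eriica agreement and S-784 is covered: preferential rate 13% applies instead.
The additional-duty order on S-784 targets Corland, not Eriica; it does not apply.
Duty = ¥38,884.20 × 13% = ¥5,054.95.
Line 3 (V-227, Eriica, 3,931 liters, ¥832,271.32):
Base rate for V-227 is 5%.
Origin Eriica is the FTA partner but V-227 is not on the preference list; base rate stands.
Duty = ¥832,271.32 × 5% = ¥41,613.57.
Total = ¥40,072.27 + ¥5,054.95 + ¥41,613.57 = ¥86,740.79.

¥86,740.79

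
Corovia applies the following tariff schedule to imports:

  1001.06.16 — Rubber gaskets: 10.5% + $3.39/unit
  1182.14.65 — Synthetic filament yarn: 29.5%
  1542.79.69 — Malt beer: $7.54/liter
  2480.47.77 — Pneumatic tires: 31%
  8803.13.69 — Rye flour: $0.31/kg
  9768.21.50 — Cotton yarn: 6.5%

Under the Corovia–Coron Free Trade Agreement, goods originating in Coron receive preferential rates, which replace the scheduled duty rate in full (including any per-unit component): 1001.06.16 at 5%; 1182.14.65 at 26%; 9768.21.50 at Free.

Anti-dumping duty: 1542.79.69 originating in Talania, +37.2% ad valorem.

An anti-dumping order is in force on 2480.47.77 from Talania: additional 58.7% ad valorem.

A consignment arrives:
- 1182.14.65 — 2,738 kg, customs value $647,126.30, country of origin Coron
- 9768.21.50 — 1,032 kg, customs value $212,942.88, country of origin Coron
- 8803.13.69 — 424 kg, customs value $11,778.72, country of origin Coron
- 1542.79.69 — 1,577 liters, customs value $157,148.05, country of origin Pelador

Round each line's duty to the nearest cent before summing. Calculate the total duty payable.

$180,274.86

Line 1 (1182.14.65, Coron, 2,738 kg, $647,126.30):
Base rate for 1182.14.65 is 29.5%.
Origin Coron qualifies under the Corovia–Coron agreement and 1182.14.65 is covered: preferential rate 26% applies instead.
Duty = $647,126.30 × 26% = $168,252.84.
Line 2 (9768.21.50, Coron, 1,032 kg, $212,942.88):
Base rate for 9768.21.50 is 6.5%.
Origin Coron qualifies under the Corovia–Coron agreement and 9768.21.50 is covered: preferential rate Free applies instead.
Duty = $212,942.88 × 0% = $0.00.
Line 3 (8803.13.69, Coron, 424 kg, $11,778.72):
Base rate for 8803.13.69 is $0.31/kg.
Origin Coron is the FTA partner but 8803.13.69 is not on the preference list; base rate stands.
Duty = 424 × $0.31 = $131.44.
Line 4 (1542.79.69, Pelador, 1,577 liters, $157,148.05):
Base rate for 1542.79.69 is $7.54/liter.
The additional-duty order on 1542.79.69 targets Talania, not Pelador; it does not apply.
Duty = 1,577 × $7.54 = $11,890.58.
Total = $168,252.84 + $0.00 + $131.44 + $11,890.58 = $180,274.86.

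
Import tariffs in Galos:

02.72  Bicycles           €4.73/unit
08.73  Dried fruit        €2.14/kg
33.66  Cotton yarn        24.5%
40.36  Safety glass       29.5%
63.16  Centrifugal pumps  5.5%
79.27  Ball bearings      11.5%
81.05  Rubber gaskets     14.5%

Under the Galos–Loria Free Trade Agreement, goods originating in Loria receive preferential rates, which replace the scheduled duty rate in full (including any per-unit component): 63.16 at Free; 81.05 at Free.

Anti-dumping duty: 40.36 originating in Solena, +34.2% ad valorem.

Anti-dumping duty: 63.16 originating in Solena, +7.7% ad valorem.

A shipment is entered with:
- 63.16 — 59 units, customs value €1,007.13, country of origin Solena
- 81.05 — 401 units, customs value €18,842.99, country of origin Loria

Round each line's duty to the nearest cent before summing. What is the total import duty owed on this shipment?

Line 1 (63.16, Solena, 59 units, €1,007.13):
Base rate for 63.16 is 5.5%.
63.16 has an FTA preferential rate, but origin Solena is not Loria; base rate stands.
Additional duty on 63.16 from Solena: +7.7%. Applied ad valorem rate: 5.5% + 7.7% = 13.2%.
Duty = €1,007.13 × 13.2% = €132.94.
Line 2 (81.05, Loria, 401 units, €18,842.99):
Base rate for 81.05 is 14.5%.
Origin Loria qualifies under the Galos–Loria agreement and 81.05 is covered: preferential rate Free applies instead.
Duty = €18,842.99 × 0% = €0.00.
Total = €132.94 + €0.00 = €132.94.

€132.94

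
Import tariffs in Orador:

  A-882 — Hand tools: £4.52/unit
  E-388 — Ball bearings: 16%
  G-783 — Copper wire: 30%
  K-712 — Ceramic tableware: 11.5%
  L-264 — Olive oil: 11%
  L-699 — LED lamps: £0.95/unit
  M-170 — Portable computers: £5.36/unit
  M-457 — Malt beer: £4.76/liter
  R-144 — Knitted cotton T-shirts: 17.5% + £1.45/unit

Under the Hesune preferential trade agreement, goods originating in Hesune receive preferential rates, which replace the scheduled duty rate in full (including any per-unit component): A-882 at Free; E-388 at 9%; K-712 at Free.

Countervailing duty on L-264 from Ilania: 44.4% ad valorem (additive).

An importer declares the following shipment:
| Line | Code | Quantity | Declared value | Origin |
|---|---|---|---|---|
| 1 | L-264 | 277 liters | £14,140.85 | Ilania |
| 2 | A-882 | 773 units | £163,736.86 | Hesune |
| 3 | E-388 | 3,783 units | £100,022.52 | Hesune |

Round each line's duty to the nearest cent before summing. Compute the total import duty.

£16,836.06

Line 1 (L-264, Ilania, 277 liters, £14,140.85):
Base rate for L-264 is 11%.
Additional duty on L-264 from Ilania: +44.4%. Applied ad valorem rate: 11% + 44.4% = 55.4%.
Duty = £14,140.85 × 55.4% = £7,834.03.
Line 2 (A-882, Hesune, 773 units, £163,736.86):
Base rate for A-882 is £4.52/unit.
Origin Hesune qualifies under the Orador–Hesune agreement and A-882 is covered: preferential rate Free applies instead.
Duty = £163,736.86 × 0% = £0.00.
Line 3 (E-388, Hesune, 3,783 units, £100,022.52):
Base rate for E-388 is 16%.
Origin Hesune qualifies under the Orador–Hesune agreement and E-388 is covered: preferential rate 9% applies instead.
Duty = £100,022.52 × 9% = £9,002.03.
Total = £7,834.03 + £0.00 + £9,002.03 = £16,836.06.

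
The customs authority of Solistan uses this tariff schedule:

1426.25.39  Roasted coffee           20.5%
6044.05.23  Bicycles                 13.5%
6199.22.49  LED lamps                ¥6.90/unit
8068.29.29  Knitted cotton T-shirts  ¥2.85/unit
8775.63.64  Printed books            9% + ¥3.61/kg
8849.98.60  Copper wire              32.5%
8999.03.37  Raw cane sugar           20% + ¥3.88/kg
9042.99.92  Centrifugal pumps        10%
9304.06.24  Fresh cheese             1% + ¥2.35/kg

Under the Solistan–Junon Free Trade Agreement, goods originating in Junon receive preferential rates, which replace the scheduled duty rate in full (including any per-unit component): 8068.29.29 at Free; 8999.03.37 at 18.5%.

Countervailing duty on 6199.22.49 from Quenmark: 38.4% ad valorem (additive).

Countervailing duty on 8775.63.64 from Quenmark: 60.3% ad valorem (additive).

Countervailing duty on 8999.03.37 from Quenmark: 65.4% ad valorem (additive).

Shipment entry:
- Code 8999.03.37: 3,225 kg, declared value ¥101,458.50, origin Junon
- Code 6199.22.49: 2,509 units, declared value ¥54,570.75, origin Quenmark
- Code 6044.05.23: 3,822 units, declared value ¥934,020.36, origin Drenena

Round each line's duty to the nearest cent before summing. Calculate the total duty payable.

Line 1 (8999.03.37, Junon, 3,225 kg, ¥101,458.50):
Base rate for 8999.03.37 is 20% + ¥3.88/kg.
Origin Junon qualifies under the Solistan–Junon agreement and 8999.03.37 is covered: preferential rate 18.5% applies instead.
The additional-duty order on 8999.03.37 targets Quenmark, not Junon; it does not apply.
Duty = ¥101,458.50 × 18.5% = ¥18,769.82.
Line 2 (6199.22.49, Quenmark, 2,509 units, ¥54,570.75):
Base rate for 6199.22.49 is ¥6.90/unit.
Additional duty on 6199.22.49 from Quenmark: +38.4% ad valorem. Applied ad valorem rate = 38.4%.
Duty = ¥54,570.75 × 38.4% + 2,509 × ¥6.90 = ¥38,267.27.
Line 3 (6044.05.23, Drenena, 3,822 units, ¥934,020.36):
Base rate for 6044.05.23 is 13.5%.
Duty = ¥934,020.36 × 13.5% = ¥126,092.75.
Total = ¥18,769.82 + ¥38,267.27 + ¥126,092.75 = ¥183,129.84.

¥183,129.84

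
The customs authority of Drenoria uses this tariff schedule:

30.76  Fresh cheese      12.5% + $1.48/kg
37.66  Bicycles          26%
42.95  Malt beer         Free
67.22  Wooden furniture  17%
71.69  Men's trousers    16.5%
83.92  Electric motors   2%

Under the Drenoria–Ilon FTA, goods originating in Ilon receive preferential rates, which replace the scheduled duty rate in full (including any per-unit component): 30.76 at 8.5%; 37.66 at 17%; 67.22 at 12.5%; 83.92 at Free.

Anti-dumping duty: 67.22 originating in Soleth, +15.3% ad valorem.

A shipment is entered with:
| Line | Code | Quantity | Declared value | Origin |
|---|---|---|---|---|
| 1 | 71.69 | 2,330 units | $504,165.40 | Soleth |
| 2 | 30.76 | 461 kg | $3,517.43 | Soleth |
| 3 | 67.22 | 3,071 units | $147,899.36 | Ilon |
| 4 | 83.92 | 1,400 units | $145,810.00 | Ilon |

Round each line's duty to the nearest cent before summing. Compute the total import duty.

$102,796.67

Line 1 (71.69, Soleth, 2,330 units, $504,165.40):
Base rate for 71.69 is 16.5%.
Duty = $504,165.40 × 16.5% = $83,187.29.
Line 2 (30.76, Soleth, 461 kg, $3,517.43):
Base rate for 30.76 is 12.5% + $1.48/kg.
30.76 has an FTA preferential rate, but origin Soleth is not Ilon; base rate stands.
Duty = $3,517.43 × 12.5% + 461 × $1.48 = $1,121.96.
Line 3 (67.22, Ilon, 3,071 units, $147,899.36):
Base rate for 67.22 is 17%.
Origin Ilon qualifies under the Drenoria–Ilon agreement and 67.22 is covered: preferential rate 12.5% applies instead.
The additional-duty order on 67.22 targets Soleth, not Ilon; it does not apply.
Duty = $147,899.36 × 12.5% = $18,487.42.
Line 4 (83.92, Ilon, 1,400 units, $145,810.00):
Base rate for 83.92 is 2%.
Origin Ilon qualifies under the Drenoria–Ilon agreement and 83.92 is covered: preferential rate Free applies instead.
Duty = $145,810.00 × 0% = $0.00.
Total = $83,187.29 + $1,121.96 + $18,487.42 + $0.00 = $102,796.67.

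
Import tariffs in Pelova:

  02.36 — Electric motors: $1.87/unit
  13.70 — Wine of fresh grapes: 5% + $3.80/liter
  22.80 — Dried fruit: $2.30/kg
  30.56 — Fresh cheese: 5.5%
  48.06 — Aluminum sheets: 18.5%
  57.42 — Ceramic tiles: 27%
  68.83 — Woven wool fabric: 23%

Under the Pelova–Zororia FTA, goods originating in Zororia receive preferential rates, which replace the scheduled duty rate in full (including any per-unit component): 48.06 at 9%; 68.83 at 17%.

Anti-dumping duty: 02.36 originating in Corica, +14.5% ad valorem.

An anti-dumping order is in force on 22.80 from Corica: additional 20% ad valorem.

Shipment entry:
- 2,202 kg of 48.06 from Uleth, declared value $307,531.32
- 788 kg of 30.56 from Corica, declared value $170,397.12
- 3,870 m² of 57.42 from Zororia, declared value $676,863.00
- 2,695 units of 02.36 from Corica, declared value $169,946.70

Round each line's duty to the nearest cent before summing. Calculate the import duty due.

Line 1 (48.06, Uleth, 2,202 kg, $307,531.32):
Base rate for 48.06 is 18.5%.
48.06 has an FTA preferential rate, but origin Uleth is not Zororia; base rate stands.
Duty = $307,531.32 × 18.5% = $56,893.29.
Line 2 (30.56, Corica, 788 kg, $170,397.12):
Base rate for 30.56 is 5.5%.
Duty = $170,397.12 × 5.5% = $9,371.84.
Line 3 (57.42, Zororia, 3,870 m², $676,863.00):
Base rate for 57.42 is 27%.
Origin Zororia is the FTA partner but 57.42 is not on the preference list; base rate stands.
Duty = $676,863.00 × 27% = $182,753.01.
Line 4 (02.36, Corica, 2,695 units, $169,946.70):
Base rate for 02.36 is $1.87/unit.
Additional duty on 02.36 from Corica: +14.5% ad valorem. Applied ad valorem rate = 14.5%.
Duty = $169,946.70 × 14.5% + 2,695 × $1.87 = $29,681.92.
Total = $56,893.29 + $9,371.84 + $182,753.01 + $29,681.92 = $278,700.06.

$278,700.06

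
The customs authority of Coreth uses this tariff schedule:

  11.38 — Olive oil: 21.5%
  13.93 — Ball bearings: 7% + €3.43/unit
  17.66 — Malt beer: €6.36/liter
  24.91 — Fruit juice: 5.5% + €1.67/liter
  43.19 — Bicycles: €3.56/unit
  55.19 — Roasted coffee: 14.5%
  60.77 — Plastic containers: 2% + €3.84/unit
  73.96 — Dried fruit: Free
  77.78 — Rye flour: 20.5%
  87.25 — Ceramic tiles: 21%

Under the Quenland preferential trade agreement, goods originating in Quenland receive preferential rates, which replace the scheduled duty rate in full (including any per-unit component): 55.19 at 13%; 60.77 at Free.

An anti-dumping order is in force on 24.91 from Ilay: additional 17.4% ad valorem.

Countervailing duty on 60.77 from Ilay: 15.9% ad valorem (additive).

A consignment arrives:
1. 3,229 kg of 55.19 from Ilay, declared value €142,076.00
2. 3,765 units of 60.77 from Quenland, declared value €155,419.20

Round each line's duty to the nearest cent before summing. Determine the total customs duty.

Line 1 (55.19, Ilay, 3,229 kg, €142,076.00):
Base rate for 55.19 is 14.5%.
55.19 has an FTA preferential rate, but origin Ilay is not Quenland; base rate stands.
Duty = €142,076.00 × 14.5% = €20,601.02.
Line 2 (60.77, Quenland, 3,765 units, €155,419.20):
Base rate for 60.77 is 2% + €3.84/unit.
Origin Quenland qualifies under the Coreth–Quenland agreement and 60.77 is covered: preferential rate Free applies instead.
The additional-duty order on 60.77 targets Ilay, not Quenland; it does not apply.
Duty = €155,419.20 × 0% = €0.00.
Total = €20,601.02 + €0.00 = €20,601.02.

€20,601.02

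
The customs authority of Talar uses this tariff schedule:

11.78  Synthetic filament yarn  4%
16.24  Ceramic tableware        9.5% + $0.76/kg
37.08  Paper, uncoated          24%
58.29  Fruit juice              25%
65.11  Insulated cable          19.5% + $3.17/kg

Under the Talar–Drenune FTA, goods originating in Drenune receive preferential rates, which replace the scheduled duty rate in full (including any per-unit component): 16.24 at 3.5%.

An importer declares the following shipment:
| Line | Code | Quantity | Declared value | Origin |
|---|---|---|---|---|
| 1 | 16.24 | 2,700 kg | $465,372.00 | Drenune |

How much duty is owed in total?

Line 1 (16.24, Drenune, 2,700 kg, $465,372.00):
Base rate for 16.24 is 9.5% + $0.76/kg.
Origin Drenune qualifies under the Talar–Drenune agreement and 16.24 is covered: preferential rate 3.5% applies instead.
Duty = $465,372.00 × 3.5% = $16,288.02.

$16,288.02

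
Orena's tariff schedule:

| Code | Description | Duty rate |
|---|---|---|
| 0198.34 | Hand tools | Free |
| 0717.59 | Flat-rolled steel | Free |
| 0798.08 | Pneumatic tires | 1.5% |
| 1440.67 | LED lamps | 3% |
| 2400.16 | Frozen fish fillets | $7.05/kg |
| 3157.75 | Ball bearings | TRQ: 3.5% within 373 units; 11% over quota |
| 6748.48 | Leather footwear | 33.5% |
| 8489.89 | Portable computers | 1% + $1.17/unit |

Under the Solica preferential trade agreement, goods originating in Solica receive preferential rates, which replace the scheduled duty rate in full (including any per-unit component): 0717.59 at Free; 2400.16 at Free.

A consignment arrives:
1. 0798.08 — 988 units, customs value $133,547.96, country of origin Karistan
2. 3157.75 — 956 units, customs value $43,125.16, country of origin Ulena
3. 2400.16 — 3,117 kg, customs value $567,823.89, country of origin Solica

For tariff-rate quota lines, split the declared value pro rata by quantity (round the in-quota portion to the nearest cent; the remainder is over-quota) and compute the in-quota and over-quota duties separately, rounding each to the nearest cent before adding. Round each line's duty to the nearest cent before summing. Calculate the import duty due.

Line 1 (0798.08, Karistan, 988 units, $133,547.96):
Base rate for 0798.08 is 1.5%.
Duty = $133,547.96 × 1.5% = $2,003.22.
Line 2 (3157.75, Ulena, 956 units, $43,125.16):
Code 3157.75 is under a tariff-rate quota (threshold 373 units). In-quota: 373 units at 3.5%; over-quota: 583 units at 11%.
Pro-rata value split: in-quota = $43,125.16 × 373/956 = $16,826.03; over-quota = $43,125.16 − $16,826.03 = $26,299.13.
In-quota duty = $16,826.03 × 3.5% = $588.91. Over-quota duty = $26,299.13 × 11% = $2,892.90.
Line duty = $588.91 + $2,892.90 = $3,481.81.
Line 3 (2400.16, Solica, 3,117 kg, $567,823.89):
Base rate for 2400.16 is $7.05/kg.
Origin Solica qualifies under the Orena–Solica agreement and 2400.16 is covered: preferential rate Free applies instead.
Duty = $567,823.89 × 0% = $0.00.
Total = $2,003.22 + $3,481.81 + $0.00 = $5,485.03.

$5,485.03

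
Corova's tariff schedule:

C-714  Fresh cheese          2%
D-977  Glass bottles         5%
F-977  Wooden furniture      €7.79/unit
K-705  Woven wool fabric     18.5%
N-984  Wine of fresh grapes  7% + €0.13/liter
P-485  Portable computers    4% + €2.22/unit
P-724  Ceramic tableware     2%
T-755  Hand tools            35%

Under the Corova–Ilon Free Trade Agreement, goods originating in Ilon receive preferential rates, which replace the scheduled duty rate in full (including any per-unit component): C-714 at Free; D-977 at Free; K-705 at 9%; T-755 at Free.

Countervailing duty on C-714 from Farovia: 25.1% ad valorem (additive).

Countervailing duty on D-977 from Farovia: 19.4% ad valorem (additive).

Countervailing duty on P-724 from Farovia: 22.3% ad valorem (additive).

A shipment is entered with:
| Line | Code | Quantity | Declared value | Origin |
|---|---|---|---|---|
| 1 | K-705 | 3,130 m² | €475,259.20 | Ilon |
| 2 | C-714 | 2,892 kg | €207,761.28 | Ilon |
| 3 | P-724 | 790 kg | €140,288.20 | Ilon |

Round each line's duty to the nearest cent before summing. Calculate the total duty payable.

€45,579.09

Line 1 (K-705, Ilon, 3,130 m², €475,259.20):
Base rate for K-705 is 18.5%.
Origin Ilon qualifies under the Corova–Ilon agreement and K-705 is covered: preferential rate 9% applies instead.
Duty = €475,259.20 × 9% = €42,773.33.
Line 2 (C-714, Ilon, 2,892 kg, €207,761.28):
Base rate for C-714 is 2%.
Origin Ilon qualifies under the Corova–Ilon agreement and C-714 is covered: preferential rate Free applies instead.
The additional-duty order on C-714 targets Farovia, not Ilon; it does not apply.
Duty = €207,761.28 × 0% = €0.00.
Line 3 (P-724, Ilon, 790 kg, €140,288.20):
Base rate for P-724 is 2%.
Origin Ilon is the FTA partner but P-724 is not on the preference list; base rate stands.
The additional-duty order on P-724 targets Farovia, not Ilon; it does not apply.
Duty = €140,288.20 × 2% = €2,805.76.
Total = €42,773.33 + €0.00 + €2,805.76 = €45,579.09.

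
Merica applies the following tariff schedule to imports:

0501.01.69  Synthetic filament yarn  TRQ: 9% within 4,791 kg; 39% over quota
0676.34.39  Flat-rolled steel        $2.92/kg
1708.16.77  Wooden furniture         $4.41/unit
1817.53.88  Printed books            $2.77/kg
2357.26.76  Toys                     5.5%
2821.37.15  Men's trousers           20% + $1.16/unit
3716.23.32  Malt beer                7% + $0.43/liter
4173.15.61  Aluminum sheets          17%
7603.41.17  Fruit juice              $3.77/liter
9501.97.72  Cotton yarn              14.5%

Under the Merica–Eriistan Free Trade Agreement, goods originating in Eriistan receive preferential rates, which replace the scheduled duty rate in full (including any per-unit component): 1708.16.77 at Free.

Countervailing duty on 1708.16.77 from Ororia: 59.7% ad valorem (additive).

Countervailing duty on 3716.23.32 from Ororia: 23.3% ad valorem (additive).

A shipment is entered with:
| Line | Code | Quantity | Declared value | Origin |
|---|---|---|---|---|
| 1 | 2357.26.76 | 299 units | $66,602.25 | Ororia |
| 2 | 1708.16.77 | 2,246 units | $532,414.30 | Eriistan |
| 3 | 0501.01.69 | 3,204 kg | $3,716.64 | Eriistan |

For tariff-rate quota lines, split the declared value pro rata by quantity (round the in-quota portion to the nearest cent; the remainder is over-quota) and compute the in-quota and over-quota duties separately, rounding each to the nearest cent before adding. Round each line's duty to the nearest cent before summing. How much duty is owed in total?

$3,997.62

Line 1 (2357.26.76, Ororia, 299 units, $66,602.25):
Base rate for 2357.26.76 is 5.5%.
Duty = $66,602.25 × 5.5% = $3,663.12.
Line 2 (1708.16.77, Eriistan, 2,246 units, $532,414.30):
Base rate for 1708.16.77 is $4.41/unit.
Origin Eriistan qualifies under the Merica–Eriistan agreement and 1708.16.77 is covered: preferential rate Free applies instead.
The additional-duty order on 1708.16.77 targets Ororia, not Eriistan; it does not apply.
Duty = $532,414.30 × 0% = $0.00.
Line 3 (0501.01.69, Eriistan, 3,204 kg, $3,716.64):
Code 0501.01.69 is under a tariff-rate quota (threshold 4,791 kg). Quantity 3,204 kg is within the quota, so the in-quota rate 9% applies to the full value.
Duty = $3,716.64 × 9% = $334.50.
Total = $3,663.12 + $0.00 + $334.50 = $3,997.62.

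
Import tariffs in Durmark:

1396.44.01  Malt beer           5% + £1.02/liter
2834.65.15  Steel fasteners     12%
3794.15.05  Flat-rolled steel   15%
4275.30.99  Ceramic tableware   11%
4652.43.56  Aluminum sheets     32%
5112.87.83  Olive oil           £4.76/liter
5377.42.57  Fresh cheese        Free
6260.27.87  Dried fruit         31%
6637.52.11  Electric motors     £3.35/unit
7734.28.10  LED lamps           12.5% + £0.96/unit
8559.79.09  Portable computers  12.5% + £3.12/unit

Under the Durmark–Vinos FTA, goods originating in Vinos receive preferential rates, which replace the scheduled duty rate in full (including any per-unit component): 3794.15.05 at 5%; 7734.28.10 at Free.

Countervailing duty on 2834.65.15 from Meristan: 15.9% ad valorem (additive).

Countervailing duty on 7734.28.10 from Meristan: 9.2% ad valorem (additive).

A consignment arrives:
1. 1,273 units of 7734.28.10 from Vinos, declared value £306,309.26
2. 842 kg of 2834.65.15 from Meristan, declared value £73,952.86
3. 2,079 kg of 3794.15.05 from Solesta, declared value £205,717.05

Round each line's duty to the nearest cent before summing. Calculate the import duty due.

Line 1 (7734.28.10, Vinos, 1,273 units, £306,309.26):
Base rate for 7734.28.10 is 12.5% + £0.96/unit.
Origin Vinos qualifies under the Durmark–Vinos agreement and 7734.28.10 is covered: preferential rate Free applies instead.
The additional-duty order on 7734.28.10 targets Meristan, not Vinos; it does not apply.
Duty = £306,309.26 × 0% = £0.00.
Line 2 (2834.65.15, Meristan, 842 kg, £73,952.86):
Base rate for 2834.65.15 is 12%.
Additional duty on 2834.65.15 from Meristan: +15.9%. Applied ad valorem rate: 12% + 15.9% = 27.9%.
Duty = £73,952.86 × 27.9% = £20,632.85.
Line 3 (3794.15.05, Solesta, 2,079 kg, £205,717.05):
Base rate for 3794.15.05 is 15%.
3794.15.05 has an FTA preferential rate, but origin Solesta is not Vinos; base rate stands.
Duty = £205,717.05 × 15% = £30,857.56.
Total = £0.00 + £20,632.85 + £30,857.56 = £51,490.41.

£51,490.41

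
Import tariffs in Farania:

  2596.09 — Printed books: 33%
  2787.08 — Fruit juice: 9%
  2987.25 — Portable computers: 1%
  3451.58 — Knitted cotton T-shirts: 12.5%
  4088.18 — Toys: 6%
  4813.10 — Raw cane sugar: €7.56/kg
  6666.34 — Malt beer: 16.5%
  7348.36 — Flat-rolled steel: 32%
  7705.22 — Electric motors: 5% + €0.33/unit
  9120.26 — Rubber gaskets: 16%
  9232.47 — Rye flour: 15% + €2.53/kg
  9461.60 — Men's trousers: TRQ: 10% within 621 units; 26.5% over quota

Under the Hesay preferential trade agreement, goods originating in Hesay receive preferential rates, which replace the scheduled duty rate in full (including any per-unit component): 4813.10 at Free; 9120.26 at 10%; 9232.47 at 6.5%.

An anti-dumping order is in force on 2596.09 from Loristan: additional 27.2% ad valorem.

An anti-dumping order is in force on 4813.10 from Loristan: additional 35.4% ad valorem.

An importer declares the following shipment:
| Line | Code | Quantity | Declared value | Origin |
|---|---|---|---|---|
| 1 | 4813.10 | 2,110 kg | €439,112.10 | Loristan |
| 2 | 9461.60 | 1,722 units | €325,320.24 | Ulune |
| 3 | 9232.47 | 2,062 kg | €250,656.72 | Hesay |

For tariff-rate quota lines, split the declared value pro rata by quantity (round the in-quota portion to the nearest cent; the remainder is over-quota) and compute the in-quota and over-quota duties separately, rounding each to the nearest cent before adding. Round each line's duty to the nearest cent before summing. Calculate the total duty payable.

Line 1 (4813.10, Loristan, 2,110 kg, €439,112.10):
Base rate for 4813.10 is €7.56/kg.
4813.10 has an FTA preferential rate, but origin Loristan is not Hesay; base rate stands.
Additional duty on 4813.10 from Loristan: +35.4% ad valorem. Applied ad valorem rate = 35.4%.
Duty = €439,112.10 × 35.4% + 2,110 × €7.56 = €171,397.28.
Line 2 (9461.60, Ulune, 1,722 units, €325,320.24):
Code 9461.60 is under a tariff-rate quota (threshold 621 units). In-quota: 621 units at 10%; over-quota: 1,101 units at 26.5%.
Pro-rata value split: in-quota = €325,320.24 × 621/1,722 = €117,319.32; over-quota = €325,320.24 − €117,319.32 = €208,000.92.
In-quota duty = €117,319.32 × 10% = €11,731.93. Over-quota duty = €208,000.92 × 26.5% = €55,120.24.
Line duty = €11,731.93 + €55,120.24 = €66,852.17.
Line 3 (9232.47, Hesay, 2,062 kg, €250,656.72):
Base rate for 9232.47 is 15% + €2.53/kg.
Origin Hesay qualifies under the Farania–Hesay agreement and 9232.47 is covered: preferential rate 6.5% applies instead.
Duty = €250,656.72 × 6.5% = €16,292.69.
Total = €171,397.28 + €66,852.17 + €16,292.69 = €254,542.14.

€254,542.14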